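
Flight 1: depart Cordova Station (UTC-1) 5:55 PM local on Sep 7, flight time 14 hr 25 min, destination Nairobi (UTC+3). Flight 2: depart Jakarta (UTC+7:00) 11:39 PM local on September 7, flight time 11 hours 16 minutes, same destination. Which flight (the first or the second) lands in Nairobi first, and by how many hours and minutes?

the second, by 5 hours 25 minutes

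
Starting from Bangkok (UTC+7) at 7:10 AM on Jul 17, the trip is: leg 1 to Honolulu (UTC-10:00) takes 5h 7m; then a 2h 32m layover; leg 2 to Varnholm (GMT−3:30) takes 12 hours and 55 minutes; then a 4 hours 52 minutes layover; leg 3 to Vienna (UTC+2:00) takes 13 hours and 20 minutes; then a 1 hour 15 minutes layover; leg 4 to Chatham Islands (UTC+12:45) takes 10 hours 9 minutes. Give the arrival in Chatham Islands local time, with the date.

3:05 PM on July 19

Convert departure to UTC: 7:10 AM − 7:00 = 12:10 AM UTC on Jul 17.
Add 5 hours 7 minutes leg 1 → 5:17 AM UTC.
Add 2 hours and 32 minutes layover in Honolulu → 7:49 AM UTC.
Add 12 hours 55 minutes leg 2 → 8:44 PM UTC.
Add 4 hours 52 minutes layover in Varnholm → 1:36 AM UTC (Jul 18).
Add 13 hours 20 minutes leg 3 → 2:56 PM UTC.
Add 1 hour and 15 minutes layover in Vienna → 4:11 PM UTC.
Add 10 hours 9 minutes leg 4 → 2:20 AM UTC (Jul 19).
Chatham Islands is UTC+12:45, so local arrival = 2:20 AM + 12:45 = 3:05 PM on Jul 19.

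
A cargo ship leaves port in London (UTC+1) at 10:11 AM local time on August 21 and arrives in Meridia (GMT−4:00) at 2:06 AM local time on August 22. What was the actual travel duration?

20 hours 55 minutes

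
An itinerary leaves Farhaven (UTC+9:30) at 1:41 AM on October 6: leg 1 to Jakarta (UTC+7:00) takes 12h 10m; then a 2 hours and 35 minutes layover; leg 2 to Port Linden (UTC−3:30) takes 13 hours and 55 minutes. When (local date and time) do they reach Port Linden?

5:21 PM on Oct 6

Convert departure to UTC: 1:41 AM − 9:30 = 4:11 PM UTC on Oct 5.
Add 12 hours and 10 minutes leg 1 → 4:21 AM UTC (Oct 6).
Add 2 hours and 35 minutes layover in Jakarta → 6:56 AM UTC.
Add 13 hours and 55 minutes leg 2 → 8:51 PM UTC.
Port Linden is UTC−3:30, so local arrival = 8:51 PM − 3:30 = 5:21 PM on Oct 6.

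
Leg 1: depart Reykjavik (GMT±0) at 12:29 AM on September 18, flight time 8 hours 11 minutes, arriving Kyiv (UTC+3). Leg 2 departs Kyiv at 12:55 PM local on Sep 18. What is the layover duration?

Reykjavik is at UTC+0, so departure is already 12:29 AM UTC on Sep 18.
Add 8 hours 11 minutes flight time → 8:40 AM UTC.
Kyiv is UTC+3:00, so local arrival = 8:40 AM + 3:00 = 11:40 AM on Sep 18.
Layover = 12:55 PM − 11:40 AM = 1 hour 15 minutes.

1 hour 15 minutes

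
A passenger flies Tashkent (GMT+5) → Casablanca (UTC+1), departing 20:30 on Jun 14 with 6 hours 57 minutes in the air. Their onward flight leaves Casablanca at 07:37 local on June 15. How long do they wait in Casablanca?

Convert departure to UTC: 20:30 − 5:00 = 15:30 UTC on Jun 14.
Add 6 hours and 57 minutes flight time → 22:27 UTC.
Casablanca is UTC+1:00, so local arrival = 22:27 + 1:00 = 23:27 on Jun 14.
Layover = 07:37 − 23:27 (+1 day) = 8 hours 10 minutes.

8 hours 10 minutes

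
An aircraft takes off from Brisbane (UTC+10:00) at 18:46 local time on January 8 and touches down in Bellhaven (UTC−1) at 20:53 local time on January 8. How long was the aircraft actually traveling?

13 hours 7 minutes

Departure in UTC: 18:46 − 10:00 = 08:46 on Jan 8.
Arrival in UTC: 20:53 + 1:00 = 21:53 on Jan 8.
Elapsed = 21:53 − 08:46 = 13 hours 7 minutes.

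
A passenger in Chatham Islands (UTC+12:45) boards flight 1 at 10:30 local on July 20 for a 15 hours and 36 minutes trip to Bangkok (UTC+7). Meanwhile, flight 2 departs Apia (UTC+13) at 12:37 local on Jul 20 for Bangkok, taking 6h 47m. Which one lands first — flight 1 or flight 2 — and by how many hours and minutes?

the second, by 6 hours 57 minutes

Flight 1 in UTC: 10:30 − 12:45 = 21:45 on Jul 19.
+15 hours and 36 minutes → arrive 13:21 UTC on Jul 20.
Flight 2 in UTC: 12:37 − 13:00 = 23:37 on Jul 19.
+6 hours and 47 minutes → arrive 06:24 UTC on Jul 20.
Flight 2 lands earlier by 6 hours 57 minutes.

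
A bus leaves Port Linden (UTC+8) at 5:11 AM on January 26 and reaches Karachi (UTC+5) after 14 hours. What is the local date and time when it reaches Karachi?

Convert departure to UTC: 5:11 AM − 8:00 = 9:11 PM UTC on Jan 25.
Add 14 hours travel time → 11:11 AM UTC (Jan 26).
Karachi is UTC+5:00, so local arrival = 11:11 AM + 5:00 = 4:11 PM on Jan 26.

4:11 PM on January 26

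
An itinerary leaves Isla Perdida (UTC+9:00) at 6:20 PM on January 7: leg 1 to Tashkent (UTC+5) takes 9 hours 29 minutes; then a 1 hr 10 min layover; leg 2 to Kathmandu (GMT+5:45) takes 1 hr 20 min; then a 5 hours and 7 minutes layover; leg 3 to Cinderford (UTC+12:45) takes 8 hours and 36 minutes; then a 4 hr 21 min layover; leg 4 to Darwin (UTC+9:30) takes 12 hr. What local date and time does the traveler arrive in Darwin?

12:53 PM on Jan 9

Convert departure to UTC: 6:20 PM − 9:00 = 9:20 AM UTC on Jan 7.
Add 9 hours and 29 minutes leg 1 → 6:49 PM UTC.
Add 1 hour and 10 minutes layover in Tashkent → 7:59 PM UTC.
Add 1 hour and 20 minutes leg 2 → 9:19 PM UTC.
Add 5 hours 7 minutes layover in Kathmandu → 2:26 AM UTC (Jan 8).
Add 8 hours and 36 minutes leg 3 → 11:02 AM UTC.
Add 4 hours and 21 minutes layover in Cinderford → 3:23 PM UTC.
Add 12 hours leg 4 → 3:23 AM UTC (Jan 9).
Darwin is UTC+9:30, so local arrival = 3:23 AM + 9:30 = 12:53 PM on Jan 9.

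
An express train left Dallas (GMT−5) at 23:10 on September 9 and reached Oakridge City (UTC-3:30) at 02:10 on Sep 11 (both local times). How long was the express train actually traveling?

25 hours 30 minutes

Oakridge City is 1:30 ahead of Dallas.
Clock-face elapsed time (ignoring zones) is 27 hours.
Actual elapsed = 27 hours − 1:30 = 25 hours 30 minutes.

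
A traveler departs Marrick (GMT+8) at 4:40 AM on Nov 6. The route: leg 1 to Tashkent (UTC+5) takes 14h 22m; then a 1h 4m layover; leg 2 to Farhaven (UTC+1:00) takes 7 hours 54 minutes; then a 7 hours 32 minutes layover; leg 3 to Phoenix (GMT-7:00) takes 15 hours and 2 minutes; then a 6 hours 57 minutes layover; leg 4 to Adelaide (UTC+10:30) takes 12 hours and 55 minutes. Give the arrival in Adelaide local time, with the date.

Convert departure to UTC: 4:40 AM − 8:00 = 8:40 PM UTC on Nov 5.
Add 14 hours and 22 minutes leg 1 → 11:02 AM UTC (Nov 6).
Add 1 hour 4 minutes layover in Tashkent → 12:06 PM UTC.
Add 7 hours and 54 minutes leg 2 → 8:00 PM UTC.
Add 7 hours 32 minutes layover in Farhaven → 3:32 AM UTC (Nov 7).
Add 15 hours 2 minutes leg 3 → 6:34 PM UTC.
Add 6 hours and 57 minutes layover in Phoenix → 1:31 AM UTC (Nov 8).
Add 12 hours and 55 minutes leg 4 → 2:26 PM UTC.
Adelaide is UTC+10:30, so local arrival = 2:26 PM + 10:30 = 12:56 AM on Nov 9.

12:56 AM on November 9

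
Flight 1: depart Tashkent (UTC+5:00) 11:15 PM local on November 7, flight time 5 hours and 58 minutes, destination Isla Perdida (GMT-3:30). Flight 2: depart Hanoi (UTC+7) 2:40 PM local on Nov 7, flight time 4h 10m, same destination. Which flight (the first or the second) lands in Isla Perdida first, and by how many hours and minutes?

the second, by 12 hours 23 minutes

Flight 1 in UTC: 11:15 PM − 5:00 = 6:15 PM on Nov 7.
+5 hours 58 minutes → arrive 12:13 AM UTC on Nov 8.
Flight 2 in UTC: 2:40 PM − 7:00 = 7:40 AM on Nov 7.
+4 hours 10 minutes → arrive 11:50 AM UTC on Nov 7.
Flight 2 lands earlier by 12 hours 23 minutes.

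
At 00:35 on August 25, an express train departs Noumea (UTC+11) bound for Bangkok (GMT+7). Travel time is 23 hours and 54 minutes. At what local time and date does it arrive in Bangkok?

20:29 on August 25

Bangkok is 4:00 behind Noumea.
After 23 hours and 54 minutes it is 00:29 (Aug 26) in Noumea.
Shift by the zone difference: 00:29 − 4:00 = 20:29 on Aug 25 in Bangkok.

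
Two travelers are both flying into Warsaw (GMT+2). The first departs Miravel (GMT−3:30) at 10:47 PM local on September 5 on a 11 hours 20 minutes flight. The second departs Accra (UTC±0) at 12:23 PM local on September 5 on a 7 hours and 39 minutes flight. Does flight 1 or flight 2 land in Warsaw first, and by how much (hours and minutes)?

Flight 1 in UTC: 10:47 PM + 3:30 = 2:17 AM on Sep 6.
+11 hours 20 minutes → arrive 1:37 PM UTC on Sep 6.
Flight 2 departs at 12:23 PM UTC (Sep 5).
+7 hours 39 minutes → arrive 8:02 PM UTC on Sep 5.
Flight 2 lands earlier by 17 hours 35 minutes.

the second, by 17 hours 35 minutes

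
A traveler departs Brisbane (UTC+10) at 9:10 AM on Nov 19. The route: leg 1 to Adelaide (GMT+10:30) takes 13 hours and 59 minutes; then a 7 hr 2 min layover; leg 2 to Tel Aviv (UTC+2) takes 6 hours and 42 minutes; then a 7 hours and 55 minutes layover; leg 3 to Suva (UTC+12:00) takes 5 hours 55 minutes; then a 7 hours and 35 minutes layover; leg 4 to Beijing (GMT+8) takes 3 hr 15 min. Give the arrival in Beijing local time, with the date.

11:33 AM on November 21

Convert departure to UTC: 9:10 AM − 10:00 = 11:10 PM UTC on Nov 18.
Add 13 hours 59 minutes leg 1 → 1:09 PM UTC (Nov 19).
Add 7 hours 2 minutes layover in Adelaide → 8:11 PM UTC.
Add 6 hours 42 minutes leg 2 → 2:53 AM UTC (Nov 20).
Add 7 hours and 55 minutes layover in Tel Aviv → 10:48 AM UTC.
Add 5 hours and 55 minutes leg 3 → 4:43 PM UTC.
Add 7 hours 35 minutes layover in Suva → 12:18 AM UTC (Nov 21).
Add 3 hours and 15 minutes leg 4 → 3:33 AM UTC.
Beijing is UTC+8:00, so local arrival = 3:33 AM + 8:00 = 11:33 AM on Nov 21.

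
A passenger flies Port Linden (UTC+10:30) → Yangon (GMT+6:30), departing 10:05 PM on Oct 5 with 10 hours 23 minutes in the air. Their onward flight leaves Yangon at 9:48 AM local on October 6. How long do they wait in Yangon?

Convert departure to UTC: 10:05 PM − 10:30 = 11:35 AM UTC on Oct 5.
Add 10 hours 23 minutes flight time → 9:58 PM UTC.
Yangon is UTC+6:30, so local arrival = 9:58 PM + 6:30 = 4:28 AM on Oct 6.
Layover = 9:48 AM − 4:28 AM = 5 hours 20 minutes.

5 hours 20 minutes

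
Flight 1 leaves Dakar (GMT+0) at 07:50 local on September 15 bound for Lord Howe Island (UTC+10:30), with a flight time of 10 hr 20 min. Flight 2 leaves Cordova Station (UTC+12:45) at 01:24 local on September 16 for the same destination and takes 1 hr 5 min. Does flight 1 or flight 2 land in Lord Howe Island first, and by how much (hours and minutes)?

Flight 1 departs at 07:50 UTC (Sep 15).
+10 hours 20 minutes → arrive 18:10 UTC on Sep 15.
Flight 2 in UTC: 01:24 − 12:45 = 12:39 on Sep 15.
+1 hour and 5 minutes → arrive 13:44 UTC on Sep 15.
Flight 2 lands earlier by 4 hours 26 minutes.

the second, by 4 hours 26 minutes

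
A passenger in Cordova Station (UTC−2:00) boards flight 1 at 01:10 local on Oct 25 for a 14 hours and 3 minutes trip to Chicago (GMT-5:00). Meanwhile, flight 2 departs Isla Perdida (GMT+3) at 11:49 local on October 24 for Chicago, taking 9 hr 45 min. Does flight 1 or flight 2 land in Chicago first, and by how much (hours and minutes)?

Flight 1 in UTC: 01:10 + 2:00 = 03:10 on Oct 25.
+14 hours and 3 minutes → arrive 17:13 UTC on Oct 25.
Flight 2 in UTC: 11:49 − 3:00 = 08:49 on Oct 24.
+9 hours and 45 minutes → arrive 18:34 UTC on Oct 24.
Flight 2 lands earlier by 22 hours 39 minutes.

the second, by 22 hours 39 minutes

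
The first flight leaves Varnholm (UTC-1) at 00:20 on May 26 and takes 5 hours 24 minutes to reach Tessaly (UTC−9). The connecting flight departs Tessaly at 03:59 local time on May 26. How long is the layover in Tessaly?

6 hours 15 minutes

Convert departure to UTC: 00:20 + 1:00 = 01:20 UTC on May 26.
Add 5 hours 24 minutes flight time → 06:44 UTC.
Tessaly is UTC−9:00, so local arrival = 06:44 − 9:00 = 21:44 on May 25.
Layover = 03:59 − 21:44 (+1 day) = 6 hours 15 minutes.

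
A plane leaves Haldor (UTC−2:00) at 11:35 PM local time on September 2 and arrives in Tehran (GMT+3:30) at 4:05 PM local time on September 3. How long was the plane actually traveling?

11 hours

Tehran is 5:30 ahead of Haldor.
Clock-face elapsed time (ignoring zones) is 16 hours 30 minutes.
Actual elapsed = 16 hours 30 minutes − 5:30 = 11 hours.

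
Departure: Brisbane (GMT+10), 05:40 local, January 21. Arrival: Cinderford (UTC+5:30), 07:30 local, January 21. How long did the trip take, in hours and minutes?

Departure in UTC: 05:40 − 10:00 = 19:40 on Jan 20.
Arrival in UTC: 07:30 − 5:30 = 02:00 on Jan 21.
Elapsed = 02:00 − 19:40 (+1 day) = 6 hours 20 minutes.

6 hours 20 minutes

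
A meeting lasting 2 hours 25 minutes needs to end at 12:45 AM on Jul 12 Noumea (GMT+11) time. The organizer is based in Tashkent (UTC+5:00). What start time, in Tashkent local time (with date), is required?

4:20 PM on July 11

Target end time in UTC: 12:45 AM − 11:00 = 1:45 PM on Jul 11.
Subtract 2 hours and 25 minutes → start 11:20 AM UTC on Jul 11.
Tashkent is UTC+5:00: 11:20 AM + 5:00 = 4:20 PM on Jul 11.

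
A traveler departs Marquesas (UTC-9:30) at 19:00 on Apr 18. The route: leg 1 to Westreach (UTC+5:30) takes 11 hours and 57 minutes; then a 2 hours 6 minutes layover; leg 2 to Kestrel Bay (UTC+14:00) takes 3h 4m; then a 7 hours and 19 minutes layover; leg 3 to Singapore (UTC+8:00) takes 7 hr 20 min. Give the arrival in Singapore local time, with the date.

20:16 on Apr 20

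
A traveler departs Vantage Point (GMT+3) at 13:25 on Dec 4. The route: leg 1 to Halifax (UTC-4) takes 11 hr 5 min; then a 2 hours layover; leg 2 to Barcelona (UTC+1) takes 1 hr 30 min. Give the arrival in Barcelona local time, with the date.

02:00 on December 5

Convert departure to UTC: 13:25 − 3:00 = 10:25 UTC on Dec 4.
Add 11 hours and 5 minutes leg 1 → 21:30 UTC.
Add 2 hours layover in Halifax → 23:30 UTC.
Add 1 hour 30 minutes leg 2 → 01:00 UTC (Dec 5).
Barcelona is UTC+1:00, so local arrival = 01:00 + 1:00 = 02:00 on Dec 5.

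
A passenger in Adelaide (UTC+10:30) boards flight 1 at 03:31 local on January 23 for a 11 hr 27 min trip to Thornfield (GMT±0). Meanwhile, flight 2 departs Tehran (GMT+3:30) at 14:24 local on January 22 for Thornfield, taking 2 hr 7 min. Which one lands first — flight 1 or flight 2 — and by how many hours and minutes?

Flight 1 in UTC: 03:31 − 10:30 = 17:01 on Jan 22.
+11 hours and 27 minutes → arrive 04:28 UTC on Jan 23.
Flight 2 in UTC: 14:24 − 3:30 = 10:54 on Jan 22.
+2 hours and 7 minutes → arrive 13:01 UTC on Jan 22.
Flight 2 lands earlier by 15 hours 27 minutes.

the second, by 15 hours 27 minutes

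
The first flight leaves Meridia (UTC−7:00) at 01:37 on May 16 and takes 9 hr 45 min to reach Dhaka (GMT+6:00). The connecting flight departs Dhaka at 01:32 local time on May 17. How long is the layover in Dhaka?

Convert departure to UTC: 01:37 + 7:00 = 08:37 UTC on May 16.
Add 9 hours 45 minutes flight time → 18:22 UTC.
Dhaka is UTC+6:00, so local arrival = 18:22 + 6:00 = 00:22 on May 17.
Layover = 01:32 − 00:22 = 1 hour 10 minutes.

1 hour 10 minutes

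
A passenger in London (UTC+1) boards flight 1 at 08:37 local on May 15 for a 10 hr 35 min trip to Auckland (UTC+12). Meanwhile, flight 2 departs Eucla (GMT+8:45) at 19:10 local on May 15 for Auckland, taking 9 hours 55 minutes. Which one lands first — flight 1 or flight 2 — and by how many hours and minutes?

Flight 1 in UTC: 08:37 − 1:00 = 07:37 on May 15.
+10 hours 35 minutes → arrive 18:12 UTC on May 15.
Flight 2 in UTC: 19:10 − 8:45 = 10:25 on May 15.
+9 hours 55 minutes → arrive 20:20 UTC on May 15.
Flight 1 lands earlier by 2 hours 8 minutes.

the first, by 2 hours 8 minutes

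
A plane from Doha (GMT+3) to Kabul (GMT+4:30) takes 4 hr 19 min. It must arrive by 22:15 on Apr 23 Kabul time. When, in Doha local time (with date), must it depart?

Target arrival in UTC: 22:15 − 4:30 = 17:45 on Apr 23.
Subtract 4 hours and 19 minutes → departure 13:26 UTC on Apr 23.
Doha is UTC+3:00: 13:26 + 3:00 = 16:26 on Apr 23.

16:26 on April 23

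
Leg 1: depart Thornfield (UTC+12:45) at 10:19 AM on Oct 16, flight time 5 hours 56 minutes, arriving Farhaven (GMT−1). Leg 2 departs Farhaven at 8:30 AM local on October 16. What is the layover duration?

Convert departure to UTC: 10:19 AM − 12:45 = 9:34 PM UTC on Oct 15.
Add 5 hours and 56 minutes flight time → 3:30 AM UTC (Oct 16).
Farhaven is UTC−1:00, so local arrival = 3:30 AM − 1:00 = 2:30 AM on Oct 16.
Layover = 8:30 AM − 2:30 AM = 6 hours.

6 hours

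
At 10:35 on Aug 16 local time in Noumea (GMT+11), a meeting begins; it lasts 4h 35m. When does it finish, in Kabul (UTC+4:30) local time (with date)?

08:40 on Aug 16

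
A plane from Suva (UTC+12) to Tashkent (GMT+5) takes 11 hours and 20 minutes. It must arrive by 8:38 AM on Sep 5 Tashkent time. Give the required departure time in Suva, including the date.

4:18 AM on September 5

Target arrival in UTC: 8:38 AM − 5:00 = 3:38 AM on Sep 5.
Subtract 11 hours and 20 minutes → departure 4:18 PM UTC on Sep 4.
Suva is UTC+12:00: 4:18 PM + 12:00 = 4:18 AM on Sep 5.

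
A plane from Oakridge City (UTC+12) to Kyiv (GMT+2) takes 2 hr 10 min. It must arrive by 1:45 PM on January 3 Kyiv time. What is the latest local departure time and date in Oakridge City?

9:35 PM on January 3

Target arrival in UTC: 1:45 PM − 2:00 = 11:45 AM on Jan 3.
Subtract 2 hours 10 minutes → departure 9:35 AM UTC on Jan 3.
Oakridge City is UTC+12:00: 9:35 AM + 12:00 = 9:35 PM on Jan 3.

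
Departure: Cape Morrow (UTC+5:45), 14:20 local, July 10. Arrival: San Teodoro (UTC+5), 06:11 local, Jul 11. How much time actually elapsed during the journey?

16 hours 36 minutes

Departure in UTC: 14:20 − 5:45 = 08:35 on Jul 10.
Arrival in UTC: 06:11 − 5:00 = 01:11 on Jul 11.
Elapsed = 01:11 − 08:35 (+1 day) = 16 hours 36 minutes.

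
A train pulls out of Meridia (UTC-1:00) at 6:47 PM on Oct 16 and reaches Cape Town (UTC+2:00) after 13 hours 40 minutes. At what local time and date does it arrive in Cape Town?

11:27 AM on Oct 17

Cape Town is 3:00 ahead of Meridia.
After 13 hours and 40 minutes it is 8:27 AM (Oct 17) in Meridia.
Shift by the zone difference: 8:27 AM + 3:00 = 11:27 AM on Oct 17 in Cape Town.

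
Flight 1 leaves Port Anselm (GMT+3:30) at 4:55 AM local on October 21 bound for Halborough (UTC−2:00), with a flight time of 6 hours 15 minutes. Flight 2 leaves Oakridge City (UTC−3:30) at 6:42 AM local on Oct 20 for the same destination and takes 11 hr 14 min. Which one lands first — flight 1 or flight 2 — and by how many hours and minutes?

Flight 1 in UTC: 4:55 AM − 3:30 = 1:25 AM on Oct 21.
+6 hours and 15 minutes → arrive 7:40 AM UTC on Oct 21.
Flight 2 in UTC: 6:42 AM + 3:30 = 10:12 AM on Oct 20.
+11 hours and 14 minutes → arrive 9:26 PM UTC on Oct 20.
Flight 2 lands earlier by 10 hours 14 minutes.

the second, by 10 hours 14 minutes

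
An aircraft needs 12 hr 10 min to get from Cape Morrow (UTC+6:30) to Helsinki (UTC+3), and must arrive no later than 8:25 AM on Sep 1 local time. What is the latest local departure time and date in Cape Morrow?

Target arrival in UTC: 8:25 AM − 3:00 = 5:25 AM on Sep 1.
Subtract 12 hours 10 minutes → departure 5:15 PM UTC on Aug 31.
Cape Morrow is UTC+6:30: 5:15 PM + 6:30 = 11:45 PM on Aug 31.

11:45 PM on Aug 31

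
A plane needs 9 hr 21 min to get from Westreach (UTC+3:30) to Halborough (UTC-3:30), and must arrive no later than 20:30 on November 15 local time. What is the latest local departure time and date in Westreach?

18:09 on November 15

Target arrival in UTC: 20:30 + 3:30 = 00:00 on Nov 16.
Subtract 9 hours and 21 minutes → departure 14:39 UTC on Nov 15.
Westreach is UTC+3:30: 14:39 + 3:30 = 18:09 on Nov 15.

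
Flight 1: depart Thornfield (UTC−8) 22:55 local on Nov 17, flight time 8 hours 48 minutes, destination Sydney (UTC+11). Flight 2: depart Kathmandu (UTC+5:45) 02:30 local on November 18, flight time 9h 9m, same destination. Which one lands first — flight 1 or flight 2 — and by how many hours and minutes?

the second, by 9 hours 49 minutes

Flight 1 in UTC: 22:55 + 8:00 = 06:55 on Nov 18.
+8 hours and 48 minutes → arrive 15:43 UTC on Nov 18.
Flight 2 in UTC: 02:30 − 5:45 = 20:45 on Nov 17.
+9 hours and 9 minutes → arrive 05:54 UTC on Nov 18.
Flight 2 lands earlier by 9 hours 49 minutes.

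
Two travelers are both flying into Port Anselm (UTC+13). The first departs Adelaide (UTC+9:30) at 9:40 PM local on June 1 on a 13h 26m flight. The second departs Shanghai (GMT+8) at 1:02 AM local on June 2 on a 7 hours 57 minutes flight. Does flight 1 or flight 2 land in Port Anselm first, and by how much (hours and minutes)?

Flight 1 in UTC: 9:40 PM − 9:30 = 12:10 PM on Jun 1.
+13 hours and 26 minutes → arrive 1:36 AM UTC on Jun 2.
Flight 2 in UTC: 1:02 AM − 8:00 = 5:02 PM on Jun 1.
+7 hours and 57 minutes → arrive 12:59 AM UTC on Jun 2.
Flight 2 lands earlier by 37 minutes.

the second, by 37 minutes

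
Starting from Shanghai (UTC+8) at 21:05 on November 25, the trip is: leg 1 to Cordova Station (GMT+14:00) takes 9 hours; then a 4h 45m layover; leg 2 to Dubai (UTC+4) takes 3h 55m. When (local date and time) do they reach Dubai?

Convert departure to UTC: 21:05 − 8:00 = 13:05 UTC on Nov 25.
Add 9 hours leg 1 → 22:05 UTC.
Add 4 hours and 45 minutes layover in Cordova Station → 02:50 UTC (Nov 26).
Add 3 hours 55 minutes leg 2 → 06:45 UTC.
Dubai is UTC+4:00, so local arrival = 06:45 + 4:00 = 10:45 on Nov 26.

10:45 on Nov 26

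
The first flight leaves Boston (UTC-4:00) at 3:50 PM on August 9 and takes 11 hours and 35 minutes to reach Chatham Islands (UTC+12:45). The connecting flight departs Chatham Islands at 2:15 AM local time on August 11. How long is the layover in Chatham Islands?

6 hours 5 minutes

Convert departure to UTC: 3:50 PM + 4:00 = 7:50 PM UTC on Aug 9.
Add 11 hours 35 minutes flight time → 7:25 AM UTC (Aug 10).
Chatham Islands is UTC+12:45, so local arrival = 7:25 AM + 12:45 = 8:10 PM on Aug 10.
Layover = 2:15 AM − 8:10 PM (+1 day) = 6 hours 5 minutes.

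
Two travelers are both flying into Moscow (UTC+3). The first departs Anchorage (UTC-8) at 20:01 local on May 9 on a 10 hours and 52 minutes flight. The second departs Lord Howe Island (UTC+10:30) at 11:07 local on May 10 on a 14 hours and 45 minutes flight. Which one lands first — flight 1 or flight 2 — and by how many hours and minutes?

Flight 1 in UTC: 20:01 + 8:00 = 04:01 on May 10.
+10 hours and 52 minutes → arrive 14:53 UTC on May 10.
Flight 2 in UTC: 11:07 − 10:30 = 00:37 on May 10.
+14 hours and 45 minutes → arrive 15:22 UTC on May 10.
Flight 1 lands earlier by 29 minutes.

the first, by 29 minutes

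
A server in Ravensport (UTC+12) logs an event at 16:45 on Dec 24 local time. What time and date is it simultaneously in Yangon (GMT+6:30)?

Yangon is 5:30 behind Ravensport.
Shift by the zone difference: 16:45 − 5:30 = 11:15 on Dec 24 in Yangon.

11:15 on December 24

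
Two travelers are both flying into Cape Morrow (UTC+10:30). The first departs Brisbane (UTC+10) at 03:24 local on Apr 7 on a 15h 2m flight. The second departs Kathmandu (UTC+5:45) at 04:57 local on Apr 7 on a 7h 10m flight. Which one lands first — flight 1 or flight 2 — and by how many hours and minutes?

the second, by 2 hours 4 minutes

Flight 1 in UTC: 03:24 − 10:00 = 17:24 on Apr 6.
+15 hours and 2 minutes → arrive 08:26 UTC on Apr 7.
Flight 2 in UTC: 04:57 − 5:45 = 23:12 on Apr 6.
+7 hours and 10 minutes → arrive 06:22 UTC on Apr 7.
Flight 2 lands earlier by 2 hours 4 minutes.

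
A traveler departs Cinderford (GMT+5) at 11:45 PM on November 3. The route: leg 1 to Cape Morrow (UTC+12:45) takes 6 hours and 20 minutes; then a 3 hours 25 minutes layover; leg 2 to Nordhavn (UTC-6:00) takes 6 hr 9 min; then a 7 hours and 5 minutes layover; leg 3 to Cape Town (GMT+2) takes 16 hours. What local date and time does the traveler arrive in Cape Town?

11:44 AM on November 5

Convert departure to UTC: 11:45 PM − 5:00 = 6:45 PM UTC on Nov 3.
Add 6 hours 20 minutes leg 1 → 1:05 AM UTC (Nov 4).
Add 3 hours 25 minutes layover in Cape Morrow → 4:30 AM UTC.
Add 6 hours 9 minutes leg 2 → 10:39 AM UTC.
Add 7 hours and 5 minutes layover in Nordhavn → 5:44 PM UTC.
Add 16 hours leg 3 → 9:44 AM UTC (Nov 5).
Cape Town is UTC+2:00, so local arrival = 9:44 AM + 2:00 = 11:44 AM on Nov 5.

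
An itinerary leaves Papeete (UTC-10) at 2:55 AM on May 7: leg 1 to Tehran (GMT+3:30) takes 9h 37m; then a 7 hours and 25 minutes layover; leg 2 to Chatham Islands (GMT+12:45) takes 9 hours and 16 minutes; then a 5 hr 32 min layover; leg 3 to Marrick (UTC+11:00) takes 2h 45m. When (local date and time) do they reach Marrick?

10:30 AM on May 9

Convert departure to UTC: 2:55 AM + 10:00 = 12:55 PM UTC on May 7.
Add 9 hours and 37 minutes leg 1 → 10:32 PM UTC.
Add 7 hours and 25 minutes layover in Tehran → 5:57 AM UTC (May 8).
Add 9 hours and 16 minutes leg 2 → 3:13 PM UTC.
Add 5 hours and 32 minutes layover in Chatham Islands → 8:45 PM UTC.
Add 2 hours and 45 minutes leg 3 → 11:30 PM UTC.
Marrick is UTC+11:00, so local arrival = 11:30 PM + 11:00 = 10:30 AM on May 9.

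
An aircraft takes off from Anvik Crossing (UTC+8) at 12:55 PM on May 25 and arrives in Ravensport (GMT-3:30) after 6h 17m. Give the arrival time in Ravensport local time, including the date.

Convert departure to UTC: 12:55 PM − 8:00 = 4:55 AM UTC on May 25.
Add 6 hours and 17 minutes travel time → 11:12 AM UTC.
Ravensport is UTC−3:30, so local arrival = 11:12 AM − 3:30 = 7:42 AM on May 25.

7:42 AM on May 25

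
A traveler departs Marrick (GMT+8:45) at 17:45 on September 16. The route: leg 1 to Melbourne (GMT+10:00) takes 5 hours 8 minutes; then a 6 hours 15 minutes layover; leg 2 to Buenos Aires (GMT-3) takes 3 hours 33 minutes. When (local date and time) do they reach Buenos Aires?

20:56 on Sep 16

Convert departure to UTC: 17:45 − 8:45 = 09:00 UTC on Sep 16.
Add 5 hours and 8 minutes leg 1 → 14:08 UTC.
Add 6 hours 15 minutes layover in Melbourne → 20:23 UTC.
Add 3 hours 33 minutes leg 2 → 23:56 UTC.
Buenos Aires is UTC−3:00, so local arrival = 23:56 − 3:00 = 20:56 on Sep 16.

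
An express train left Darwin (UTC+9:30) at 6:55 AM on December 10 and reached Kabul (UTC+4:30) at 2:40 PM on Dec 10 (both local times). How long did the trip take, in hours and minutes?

Departure in UTC: 6:55 AM − 9:30 = 9:25 PM on Dec 9.
Arrival in UTC: 2:40 PM − 4:30 = 10:10 AM on Dec 10.
Elapsed = 10:10 AM − 9:25 PM (+1 day) = 12 hours 45 minutes.

12 hours 45 minutes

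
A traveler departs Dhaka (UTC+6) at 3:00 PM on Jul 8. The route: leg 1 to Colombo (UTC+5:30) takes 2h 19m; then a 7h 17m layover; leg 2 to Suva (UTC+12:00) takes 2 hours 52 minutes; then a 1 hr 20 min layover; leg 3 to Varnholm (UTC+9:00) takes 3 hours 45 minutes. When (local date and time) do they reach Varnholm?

11:33 AM on Jul 9

Convert departure to UTC: 3:00 PM − 6:00 = 9:00 AM UTC on Jul 8.
Add 2 hours 19 minutes leg 1 → 11:19 AM UTC.
Add 7 hours and 17 minutes layover in Colombo → 6:36 PM UTC.
Add 2 hours 52 minutes leg 2 → 9:28 PM UTC.
Add 1 hour and 20 minutes layover in Suva → 10:48 PM UTC.
Add 3 hours 45 minutes leg 3 → 2:33 AM UTC (Jul 9).
Varnholm is UTC+9:00, so local arrival = 2:33 AM + 9:00 = 11:33 AM on Jul 9.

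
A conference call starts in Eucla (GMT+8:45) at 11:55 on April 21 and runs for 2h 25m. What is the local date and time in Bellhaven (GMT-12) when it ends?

17:35 on Apr 20

Convert start to UTC: 11:55 − 8:45 = 03:10 UTC on Apr 21.
Add 2 hours 25 minutes duration → 05:35 UTC.
Bellhaven is UTC−12:00, so local end time = 05:35 − 12:00 = 17:35 on Apr 20.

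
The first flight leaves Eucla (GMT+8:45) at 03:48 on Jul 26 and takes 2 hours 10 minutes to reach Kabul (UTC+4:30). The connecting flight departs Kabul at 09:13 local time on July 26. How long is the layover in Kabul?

7 hours 30 minutes

Convert departure to UTC: 03:48 − 8:45 = 19:03 UTC on Jul 25.
Add 2 hours 10 minutes flight time → 21:13 UTC.
Kabul is UTC+4:30, so local arrival = 21:13 + 4:30 = 01:43 on Jul 26.
Layover = 09:13 − 01:43 = 7 hours 30 minutes.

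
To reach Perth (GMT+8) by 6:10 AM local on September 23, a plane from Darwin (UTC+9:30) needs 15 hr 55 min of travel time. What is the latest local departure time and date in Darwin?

3:45 PM on September 22

Target arrival in UTC: 6:10 AM − 8:00 = 10:10 PM on Sep 22.
Subtract 15 hours and 55 minutes → departure 6:15 AM UTC on Sep 22.
Darwin is UTC+9:30: 6:15 AM + 9:30 = 3:45 PM on Sep 22.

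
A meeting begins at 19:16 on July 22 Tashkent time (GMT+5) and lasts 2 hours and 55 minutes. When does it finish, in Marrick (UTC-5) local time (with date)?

Marrick is 10:00 behind Tashkent.
After 2 hours 55 minutes it is 22:11 in Tashkent.
Shift by the zone difference: 22:11 − 10:00 = 12:11 on Jul 22 in Marrick.

12:11 on July 22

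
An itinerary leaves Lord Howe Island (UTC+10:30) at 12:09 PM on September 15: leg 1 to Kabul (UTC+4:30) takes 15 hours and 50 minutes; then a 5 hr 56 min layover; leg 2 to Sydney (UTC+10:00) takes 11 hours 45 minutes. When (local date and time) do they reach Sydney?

Convert departure to UTC: 12:09 PM − 10:30 = 1:39 AM UTC on Sep 15.
Add 15 hours and 50 minutes leg 1 → 5:29 PM UTC.
Add 5 hours 56 minutes layover in Kabul → 11:25 PM UTC.
Add 11 hours 45 minutes leg 2 → 11:10 AM UTC (Sep 16).
Sydney is UTC+10:00, so local arrival = 11:10 AM + 10:00 = 9:10 PM on Sep 16.

9:10 PM on September 16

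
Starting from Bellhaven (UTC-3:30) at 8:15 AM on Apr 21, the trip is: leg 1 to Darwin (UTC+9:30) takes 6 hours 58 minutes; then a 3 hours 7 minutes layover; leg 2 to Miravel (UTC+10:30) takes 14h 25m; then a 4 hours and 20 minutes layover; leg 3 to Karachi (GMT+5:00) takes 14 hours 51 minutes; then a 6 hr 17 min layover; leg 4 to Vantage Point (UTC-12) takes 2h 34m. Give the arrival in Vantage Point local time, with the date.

Convert departure to UTC: 8:15 AM + 3:30 = 11:45 AM UTC on Apr 21.
Add 6 hours 58 minutes leg 1 → 6:43 PM UTC.
Add 3 hours and 7 minutes layover in Darwin → 9:50 PM UTC.
Add 14 hours 25 minutes leg 2 → 12:15 PM UTC (Apr 22).
Add 4 hours and 20 minutes layover in Miravel → 4:35 PM UTC.
Add 14 hours 51 minutes leg 3 → 7:26 AM UTC (Apr 23).
Add 6 hours and 17 minutes layover in Karachi → 1:43 PM UTC.
Add 2 hours and 34 minutes leg 4 → 4:17 PM UTC.
Vantage Point is UTC−12:00, so local arrival = 4:17 PM − 12:00 = 4:17 AM on Apr 23.

4:17 AM on April 23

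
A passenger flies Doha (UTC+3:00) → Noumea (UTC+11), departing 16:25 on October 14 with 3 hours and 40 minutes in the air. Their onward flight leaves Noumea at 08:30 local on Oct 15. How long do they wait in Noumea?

4 hours 25 minutes

Convert departure to UTC: 16:25 − 3:00 = 13:25 UTC on Oct 14.
Add 3 hours 40 minutes flight time → 17:05 UTC.
Noumea is UTC+11:00, so local arrival = 17:05 + 11:00 = 04:05 on Oct 15.
Layover = 08:30 − 04:05 = 4 hours 25 minutes.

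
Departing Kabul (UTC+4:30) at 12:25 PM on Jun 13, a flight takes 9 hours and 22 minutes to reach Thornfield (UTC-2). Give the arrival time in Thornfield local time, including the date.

Thornfield is 6:30 behind Kabul.
After 9 hours 22 minutes it is 9:47 PM in Kabul.
Shift by the zone difference: 9:47 PM − 6:30 = 3:17 PM on Jun 13 in Thornfield.

3:17 PM on June 13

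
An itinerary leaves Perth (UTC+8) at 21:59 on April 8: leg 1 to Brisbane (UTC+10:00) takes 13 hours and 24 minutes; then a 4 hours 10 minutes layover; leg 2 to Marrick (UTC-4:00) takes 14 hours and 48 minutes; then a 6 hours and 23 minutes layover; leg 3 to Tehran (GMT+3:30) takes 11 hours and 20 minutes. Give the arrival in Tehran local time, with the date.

19:34 on April 10

Convert departure to UTC: 21:59 − 8:00 = 13:59 UTC on Apr 8.
Add 13 hours and 24 minutes leg 1 → 03:23 UTC (Apr 9).
Add 4 hours and 10 minutes layover in Brisbane → 07:33 UTC.
Add 14 hours and 48 minutes leg 2 → 22:21 UTC.
Add 6 hours and 23 minutes layover in Marrick → 04:44 UTC (Apr 10).
Add 11 hours 20 minutes leg 3 → 16:04 UTC.
Tehran is UTC+3:30, so local arrival = 16:04 + 3:30 = 19:34 on Apr 10.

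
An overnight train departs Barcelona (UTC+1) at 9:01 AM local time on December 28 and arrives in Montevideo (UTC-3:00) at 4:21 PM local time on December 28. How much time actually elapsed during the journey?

Montevideo is 4:00 behind Barcelona.
Clock-face elapsed time (ignoring zones) is 7 hours 20 minutes.
Actual elapsed = 7 hours 20 minutes + 4:00 = 11 hours 20 minutes.

11 hours 20 minutes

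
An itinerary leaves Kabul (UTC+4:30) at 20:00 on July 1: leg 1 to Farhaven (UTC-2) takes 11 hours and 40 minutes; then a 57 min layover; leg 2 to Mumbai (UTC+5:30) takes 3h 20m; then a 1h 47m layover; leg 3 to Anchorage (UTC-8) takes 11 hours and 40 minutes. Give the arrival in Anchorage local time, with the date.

12:54 on July 2

Convert departure to UTC: 20:00 − 4:30 = 15:30 UTC on Jul 1.
Add 11 hours 40 minutes leg 1 → 03:10 UTC (Jul 2).
Add 57 minutes layover in Farhaven → 04:07 UTC.
Add 3 hours 20 minutes leg 2 → 07:27 UTC.
Add 1 hour and 47 minutes layover in Mumbai → 09:14 UTC.
Add 11 hours and 40 minutes leg 3 → 20:54 UTC.
Anchorage is UTC−8:00, so local arrival = 20:54 − 8:00 = 12:54 on Jul 2.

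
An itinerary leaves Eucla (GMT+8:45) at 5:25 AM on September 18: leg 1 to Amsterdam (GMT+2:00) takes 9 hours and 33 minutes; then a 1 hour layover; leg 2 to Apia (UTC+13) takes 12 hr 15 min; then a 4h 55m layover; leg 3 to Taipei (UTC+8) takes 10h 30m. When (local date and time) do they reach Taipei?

Convert departure to UTC: 5:25 AM − 8:45 = 8:40 PM UTC on Sep 17.
Add 9 hours and 33 minutes leg 1 → 6:13 AM UTC (Sep 18).
Add 1 hour layover in Amsterdam → 7:13 AM UTC.
Add 12 hours and 15 minutes leg 2 → 7:28 PM UTC.
Add 4 hours 55 minutes layover in Apia → 12:23 AM UTC (Sep 19).
Add 10 hours and 30 minutes leg 3 → 10:53 AM UTC.
Taipei is UTC+8:00, so local arrival = 10:53 AM + 8:00 = 6:53 PM on Sep 19.

6:53 PM on September 19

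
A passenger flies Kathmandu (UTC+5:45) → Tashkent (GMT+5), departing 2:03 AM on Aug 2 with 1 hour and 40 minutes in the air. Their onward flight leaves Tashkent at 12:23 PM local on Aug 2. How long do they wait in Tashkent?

9 hours 25 minutes

Convert departure to UTC: 2:03 AM − 5:45 = 8:18 PM UTC on Aug 1.
Add 1 hour and 40 minutes flight time → 9:58 PM UTC.
Tashkent is UTC+5:00, so local arrival = 9:58 PM + 5:00 = 2:58 AM on Aug 2.
Layover = 12:23 PM − 2:58 AM = 9 hours 25 minutes.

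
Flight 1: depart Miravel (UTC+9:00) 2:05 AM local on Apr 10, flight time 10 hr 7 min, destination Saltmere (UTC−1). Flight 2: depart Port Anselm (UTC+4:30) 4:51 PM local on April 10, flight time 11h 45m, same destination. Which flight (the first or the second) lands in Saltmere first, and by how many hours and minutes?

the first, by 20 hours 54 minutes

Flight 1 in UTC: 2:05 AM − 9:00 = 5:05 PM on Apr 9.
+10 hours and 7 minutes → arrive 3:12 AM UTC on Apr 10.
Flight 2 in UTC: 4:51 PM − 4:30 = 12:21 PM on Apr 10.
+11 hours and 45 minutes → arrive 12:06 AM UTC on Apr 11.
Flight 1 lands earlier by 20 hours 54 minutes.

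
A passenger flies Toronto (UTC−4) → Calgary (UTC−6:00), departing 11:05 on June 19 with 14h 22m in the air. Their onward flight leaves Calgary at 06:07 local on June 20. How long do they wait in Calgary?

6 hours 40 minutes

Convert departure to UTC: 11:05 + 4:00 = 15:05 UTC on Jun 19.
Add 14 hours 22 minutes flight time → 05:27 UTC (Jun 20).
Calgary is UTC−6:00, so local arrival = 05:27 − 6:00 = 23:27 on Jun 19.
Layover = 06:07 − 23:27 (+1 day) = 6 hours 40 minutes.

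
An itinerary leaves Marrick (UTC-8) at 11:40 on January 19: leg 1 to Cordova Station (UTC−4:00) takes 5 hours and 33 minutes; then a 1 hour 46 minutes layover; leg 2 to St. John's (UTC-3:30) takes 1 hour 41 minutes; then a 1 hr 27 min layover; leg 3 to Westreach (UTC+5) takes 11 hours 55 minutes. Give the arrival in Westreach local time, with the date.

23:02 on January 20

Convert departure to UTC: 11:40 + 8:00 = 19:40 UTC on Jan 19.
Add 5 hours 33 minutes leg 1 → 01:13 UTC (Jan 20).
Add 1 hour and 46 minutes layover in Cordova Station → 02:59 UTC.
Add 1 hour 41 minutes leg 2 → 04:40 UTC.
Add 1 hour and 27 minutes layover in St. John's → 06:07 UTC.
Add 11 hours and 55 minutes leg 3 → 18:02 UTC.
Westreach is UTC+5:00, so local arrival = 18:02 + 5:00 = 23:02 on Jan 20.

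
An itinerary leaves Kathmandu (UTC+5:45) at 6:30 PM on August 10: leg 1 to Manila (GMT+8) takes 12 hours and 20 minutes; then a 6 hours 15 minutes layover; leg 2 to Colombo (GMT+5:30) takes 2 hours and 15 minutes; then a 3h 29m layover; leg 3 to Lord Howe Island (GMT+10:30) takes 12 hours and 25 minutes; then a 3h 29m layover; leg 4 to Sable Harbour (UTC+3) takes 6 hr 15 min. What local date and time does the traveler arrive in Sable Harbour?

2:13 PM on Aug 12

Convert departure to UTC: 6:30 PM − 5:45 = 12:45 PM UTC on Aug 10.
Add 12 hours and 20 minutes leg 1 → 1:05 AM UTC (Aug 11).
Add 6 hours 15 minutes layover in Manila → 7:20 AM UTC.
Add 2 hours 15 minutes leg 2 → 9:35 AM UTC.
Add 3 hours and 29 minutes layover in Colombo → 1:04 PM UTC.
Add 12 hours 25 minutes leg 3 → 1:29 AM UTC (Aug 12).
Add 3 hours 29 minutes layover in Lord Howe Island → 4:58 AM UTC.
Add 6 hours and 15 minutes leg 4 → 11:13 AM UTC.
Sable Harbour is UTC+3:00, so local arrival = 11:13 AM + 3:00 = 2:13 PM on Aug 12.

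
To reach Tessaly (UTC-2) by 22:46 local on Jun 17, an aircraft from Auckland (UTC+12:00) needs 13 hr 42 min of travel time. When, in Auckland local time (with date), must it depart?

23:04 on Jun 17

Target arrival in UTC: 22:46 + 2:00 = 00:46 on Jun 18.
Subtract 13 hours and 42 minutes → departure 11:04 UTC on Jun 17.
Auckland is UTC+12:00: 11:04 + 12:00 = 23:04 on Jun 17.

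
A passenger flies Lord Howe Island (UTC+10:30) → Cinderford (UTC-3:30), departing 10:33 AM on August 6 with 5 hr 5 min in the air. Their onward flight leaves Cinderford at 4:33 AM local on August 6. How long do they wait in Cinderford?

Convert departure to UTC: 10:33 AM − 10:30 = 12:03 AM UTC on Aug 6.
Add 5 hours and 5 minutes flight time → 5:08 AM UTC.
Cinderford is UTC−3:30, so local arrival = 5:08 AM − 3:30 = 1:38 AM on Aug 6.
Layover = 4:33 AM − 1:38 AM = 2 hours 55 minutes.

2 hours 55 minutes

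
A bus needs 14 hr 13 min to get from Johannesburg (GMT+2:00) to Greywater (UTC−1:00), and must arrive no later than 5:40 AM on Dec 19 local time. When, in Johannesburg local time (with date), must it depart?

6:27 PM on Dec 18

Target arrival in UTC: 5:40 AM + 1:00 = 6:40 AM on Dec 19.
Subtract 14 hours and 13 minutes → departure 4:27 PM UTC on Dec 18.
Johannesburg is UTC+2:00: 4:27 PM + 2:00 = 6:27 PM on Dec 18.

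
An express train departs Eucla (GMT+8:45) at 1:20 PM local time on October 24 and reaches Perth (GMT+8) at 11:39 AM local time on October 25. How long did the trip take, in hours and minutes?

23 hours 4 minutes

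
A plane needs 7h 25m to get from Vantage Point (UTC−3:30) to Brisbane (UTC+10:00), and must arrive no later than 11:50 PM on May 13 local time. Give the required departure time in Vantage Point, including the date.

Target arrival in UTC: 11:50 PM − 10:00 = 1:50 PM on May 13.
Subtract 7 hours and 25 minutes → departure 6:25 AM UTC on May 13.
Vantage Point is UTC−3:30: 6:25 AM − 3:30 = 2:55 AM on May 13.

2:55 AM on May 13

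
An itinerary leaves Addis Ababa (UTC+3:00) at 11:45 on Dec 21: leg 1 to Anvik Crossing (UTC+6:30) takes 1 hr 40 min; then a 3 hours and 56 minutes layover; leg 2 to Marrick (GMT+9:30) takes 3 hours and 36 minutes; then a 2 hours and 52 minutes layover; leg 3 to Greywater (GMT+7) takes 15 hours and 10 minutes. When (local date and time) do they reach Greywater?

18:59 on December 22

Convert departure to UTC: 11:45 − 3:00 = 08:45 UTC on Dec 21.
Add 1 hour and 40 minutes leg 1 → 10:25 UTC.
Add 3 hours 56 minutes layover in Anvik Crossing → 14:21 UTC.
Add 3 hours and 36 minutes leg 2 → 17:57 UTC.
Add 2 hours 52 minutes layover in Marrick → 20:49 UTC.
Add 15 hours 10 minutes leg 3 → 11:59 UTC (Dec 22).
Greywater is UTC+7:00, so local arrival = 11:59 + 7:00 = 18:59 on Dec 22.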